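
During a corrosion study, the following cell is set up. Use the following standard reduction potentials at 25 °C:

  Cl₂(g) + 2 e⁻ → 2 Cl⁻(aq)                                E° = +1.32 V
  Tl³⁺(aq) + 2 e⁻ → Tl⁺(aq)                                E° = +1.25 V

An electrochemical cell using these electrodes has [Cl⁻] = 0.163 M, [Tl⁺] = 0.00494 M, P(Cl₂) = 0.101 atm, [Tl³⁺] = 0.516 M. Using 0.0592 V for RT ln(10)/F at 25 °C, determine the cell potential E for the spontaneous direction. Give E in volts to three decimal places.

+0.027 V

Cl₂/Cl⁻ is the cathode (higher E°), Tl³⁺/Tl⁺ the anode: E°cell = +1.32 − (+1.25) = +0.07 V, n = 2.
Overall: Cl₂(g) + Tl⁺(aq) → 2 Cl⁻(aq) + Tl³⁺(aq)
Q = [Cl⁻]^2·[Tl³⁺] / (P(Cl₂)·[Tl⁺]); log Q = 1.439.
E = E° − (0.0592/n) log Q = +0.07 − (0.0592/2)(1.439) = +0.027 V.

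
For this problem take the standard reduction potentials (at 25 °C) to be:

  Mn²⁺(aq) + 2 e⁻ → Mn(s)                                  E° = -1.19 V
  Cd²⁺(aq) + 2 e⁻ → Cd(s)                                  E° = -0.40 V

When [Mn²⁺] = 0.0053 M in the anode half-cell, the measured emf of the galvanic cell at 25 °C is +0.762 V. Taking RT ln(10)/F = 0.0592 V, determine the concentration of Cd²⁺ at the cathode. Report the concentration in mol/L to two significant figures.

0.00060 M

Cd²⁺/Cd is the cathode, Mn²⁺/Mn the anode: E°cell = +0.79 V, n = 2.
Overall reaction: Cd²⁺(aq) + Mn(s) → Cd(s) + Mn²⁺(aq); Q = [Mn²⁺]^1/[Cd²⁺]^1.
From E = E° − (0.0592/n) log Q: log Q = (E° − E)·n/0.0592 = (+0.79 − (+0.762))·2/0.0592 = 0.9459.
So 1·log[Cd²⁺] = 1·log(0.0053) − log Q = -2.2757 − (0.9459) = -3.2216; [Cd²⁺] = 10^(-3.2216) ≈ 0.00060 M.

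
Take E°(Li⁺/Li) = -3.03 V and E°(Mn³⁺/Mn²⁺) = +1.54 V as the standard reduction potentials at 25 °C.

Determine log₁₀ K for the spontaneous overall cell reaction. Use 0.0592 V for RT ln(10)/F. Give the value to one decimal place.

Cathode: Mn³⁺/Mn²⁺; anode: Li⁺/Li. E°cell = +4.57 V, n = 1.
log K = nE°cell / 0.0592 = (1)(+4.57) / 0.0592 = 77.2.

77.2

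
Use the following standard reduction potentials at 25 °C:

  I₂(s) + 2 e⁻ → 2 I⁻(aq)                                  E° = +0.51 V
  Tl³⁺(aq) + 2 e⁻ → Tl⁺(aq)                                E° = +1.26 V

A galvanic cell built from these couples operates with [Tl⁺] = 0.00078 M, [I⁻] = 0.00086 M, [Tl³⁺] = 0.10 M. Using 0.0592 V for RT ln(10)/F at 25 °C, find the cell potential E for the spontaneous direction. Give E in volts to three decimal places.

+0.631 V

Tl³⁺/Tl⁺ is the cathode (higher E°), I₂/I⁻ the anode: E°cell = +1.26 − (+0.51) = +0.75 V, n = 2.
Overall: Tl³⁺(aq) + 2 I⁻(aq) → Tl⁺(aq) + I₂(s)
Q = [Tl⁺] / ([Tl³⁺]·[I⁻]^2); log Q = 4.023.
E = E° − (0.0592/n) log Q = +0.75 − (0.0592/2)(4.023) = +0.631 V.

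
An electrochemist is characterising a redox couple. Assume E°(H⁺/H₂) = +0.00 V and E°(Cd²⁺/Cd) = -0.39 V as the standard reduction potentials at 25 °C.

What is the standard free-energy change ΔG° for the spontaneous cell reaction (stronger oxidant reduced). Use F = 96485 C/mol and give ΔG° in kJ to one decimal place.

-75.3 kJ

H⁺/H₂ (E° = +0.00 V) is the cathode; Cd²⁺/Cd (E° = -0.39 V) is the anode, so E°cell = +0.39 V.
Balancing electrons gives n = 2 (lcm of 2 and 2).
ΔG° = −nFE° = −(2)(96485)(+0.39) = -75,258 J = -75.3 kJ.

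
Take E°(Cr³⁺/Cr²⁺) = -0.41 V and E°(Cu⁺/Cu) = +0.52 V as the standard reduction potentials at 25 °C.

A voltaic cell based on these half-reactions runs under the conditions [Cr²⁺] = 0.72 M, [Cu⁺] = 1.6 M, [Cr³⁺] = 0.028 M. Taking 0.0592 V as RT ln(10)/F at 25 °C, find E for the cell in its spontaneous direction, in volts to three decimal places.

Cu⁺/Cu is the cathode (higher E°), Cr³⁺/Cr²⁺ the anode: E°cell = +0.52 − (-0.41) = +0.93 V, n = 1.
Overall: Cu⁺(aq) + Cr²⁺(aq) → Cu(s) + Cr³⁺(aq)
Q = [Cr³⁺] / ([Cu⁺]·[Cr²⁺]); log Q = -1.614.
E = E° − (0.0592/n) log Q = +0.93 − (0.0592/1)(-1.614) = +1.026 V.

+1.026 V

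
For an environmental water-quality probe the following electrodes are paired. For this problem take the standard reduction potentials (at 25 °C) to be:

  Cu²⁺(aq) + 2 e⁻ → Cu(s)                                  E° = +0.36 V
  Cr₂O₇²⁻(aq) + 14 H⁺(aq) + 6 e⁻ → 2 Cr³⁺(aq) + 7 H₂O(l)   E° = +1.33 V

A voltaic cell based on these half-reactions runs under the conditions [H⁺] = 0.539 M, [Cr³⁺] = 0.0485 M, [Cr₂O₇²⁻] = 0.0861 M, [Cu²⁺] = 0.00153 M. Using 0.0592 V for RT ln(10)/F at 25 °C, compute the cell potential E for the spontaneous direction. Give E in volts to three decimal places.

+1.032 V

Cr₂O₇²⁻/Cr³⁺ is the cathode (higher E°), Cu²⁺/Cu the anode: E°cell = +1.33 − (+0.36) = +0.97 V, n = 6.
Overall: Cr₂O₇²⁻(aq) + 14 H⁺(aq) + 3 Cu(s) → 2 Cr³⁺(aq) + 7 H₂O(l) + 3 Cu²⁺(aq)
Q = [Cr³⁺]^2·[Cu²⁺]^3 / ([Cr₂O₇²⁻]·[H⁺]^14); log Q = -6.252.
E = E° − (0.0592/n) log Q = +0.97 − (0.0592/6)(-6.252) = +1.032 V.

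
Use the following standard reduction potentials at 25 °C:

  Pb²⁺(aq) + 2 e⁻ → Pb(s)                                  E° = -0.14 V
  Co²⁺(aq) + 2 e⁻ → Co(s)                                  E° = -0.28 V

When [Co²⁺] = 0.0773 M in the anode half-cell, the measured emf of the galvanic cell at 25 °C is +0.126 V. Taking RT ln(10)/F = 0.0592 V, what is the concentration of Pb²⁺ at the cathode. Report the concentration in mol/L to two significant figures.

0.026 M

Pb²⁺/Pb is the cathode, Co²⁺/Co the anode: E°cell = +0.14 V, n = 2.
Overall reaction: Pb²⁺(aq) + Co(s) → Pb(s) + Co²⁺(aq); Q = [Co²⁺]^1/[Pb²⁺]^1.
From E = E° − (0.0592/n) log Q: log Q = (E° − E)·n/0.0592 = (+0.14 − (+0.126))·2/0.0592 = 0.4730.
So 1·log[Pb²⁺] = 1·log(0.0773) − log Q = -1.1118 − (0.4730) = -1.5848; [Pb²⁺] = 10^(-1.5848) ≈ 0.026 M.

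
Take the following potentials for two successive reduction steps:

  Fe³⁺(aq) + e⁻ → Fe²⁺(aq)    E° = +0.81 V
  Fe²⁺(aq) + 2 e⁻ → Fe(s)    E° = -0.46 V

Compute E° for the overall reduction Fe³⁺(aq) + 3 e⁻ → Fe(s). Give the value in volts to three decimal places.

Standard free energies of sequential steps add: ΔG°₃ = ΔG°₁ + ΔG°₂, so n₃E°₃ = n₁E°₁ + n₂E°₂.
E°₃ = (1×+0.81 + 2×-0.46) / 3 = (-0.110) / 3 = -0.037 V.
Simply averaging or adding the two E° values would be wrong; the electron-weighted sum is required.

-0.037 V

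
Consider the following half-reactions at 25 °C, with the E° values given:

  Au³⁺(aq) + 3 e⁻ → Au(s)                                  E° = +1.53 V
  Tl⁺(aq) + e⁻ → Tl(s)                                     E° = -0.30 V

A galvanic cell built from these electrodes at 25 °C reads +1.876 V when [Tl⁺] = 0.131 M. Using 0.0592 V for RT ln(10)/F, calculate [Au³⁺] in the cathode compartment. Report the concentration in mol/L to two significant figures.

0.48 M

Au³⁺/Au is the cathode, Tl⁺/Tl the anode: E°cell = +1.83 V, n = 3.
Overall reaction: Au³⁺(aq) + 3 Tl(s) → Au(s) + 3 Tl⁺(aq); Q = [Tl⁺]^3/[Au³⁺]^1.
From E = E° − (0.0592/n) log Q: log Q = (E° − E)·n/0.0592 = (+1.83 − (+1.876))·3/0.0592 = -2.3311.
So 1·log[Au³⁺] = 3·log(0.131) − log Q = -2.6482 − (-2.3311) = -0.3171; [Au³⁺] = 10^(-0.3171) ≈ 0.48 M.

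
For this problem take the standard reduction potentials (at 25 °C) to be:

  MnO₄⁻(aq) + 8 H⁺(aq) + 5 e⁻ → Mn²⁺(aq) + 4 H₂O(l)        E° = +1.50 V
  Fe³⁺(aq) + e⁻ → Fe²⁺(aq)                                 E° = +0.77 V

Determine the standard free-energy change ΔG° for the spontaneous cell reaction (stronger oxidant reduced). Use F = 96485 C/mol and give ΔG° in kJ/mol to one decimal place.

MnO₄⁻/Mn²⁺ (E° = +1.50 V) is the cathode; Fe³⁺/Fe²⁺ (E° = +0.77 V) is the anode, so E°cell = +0.73 V.
Balancing electrons gives n = 5 (lcm of 5 and 1).
ΔG° = −nFE° = −(5)(96485)(+0.73) = -352,170 J = -352.2 kJ/mol.

-352.2 kJ/mol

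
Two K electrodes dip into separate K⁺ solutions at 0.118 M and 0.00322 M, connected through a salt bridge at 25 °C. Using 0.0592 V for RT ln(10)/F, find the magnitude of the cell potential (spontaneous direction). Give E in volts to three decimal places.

For a concentration cell E°cell = 0. The 0.118 M side is the cathode (reduction is favoured where [K⁺] is higher).
With n = 1, E = −(0.0592/1) log([K⁺]ₐₙ/[K⁺]꜀ₐₜ) = −(0.0592/1) log(0.00322/0.118) = −(0.0592/1)(-1.564) = +0.093 V.

+0.093 V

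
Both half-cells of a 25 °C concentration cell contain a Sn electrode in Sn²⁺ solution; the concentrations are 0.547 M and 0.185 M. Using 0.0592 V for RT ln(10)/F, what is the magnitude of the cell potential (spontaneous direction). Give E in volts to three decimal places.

+0.014 V

For a concentration cell E°cell = 0. The 0.547 M side is the cathode (reduction is favoured where [Sn²⁺] is higher).
With n = 2, E = −(0.0592/2) log([Sn²⁺]ₐₙ/[Sn²⁺]꜀ₐₜ) = −(0.0592/2) log(0.185/0.547) = −(0.0592/2)(-0.471) = +0.014 V.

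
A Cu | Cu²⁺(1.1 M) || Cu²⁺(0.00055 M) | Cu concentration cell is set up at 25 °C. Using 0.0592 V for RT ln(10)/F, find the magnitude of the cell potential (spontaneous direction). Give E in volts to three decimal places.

+0.098 V

For a concentration cell E°cell = 0. The 1.1 M side is the cathode (reduction is favoured where [Cu²⁺] is higher).
With n = 2, E = −(0.0592/2) log([Cu²⁺]ₐₙ/[Cu²⁺]꜀ₐₜ) = −(0.0592/2) log(0.00055/1.1) = −(0.0592/2)(-3.301) = +0.098 V.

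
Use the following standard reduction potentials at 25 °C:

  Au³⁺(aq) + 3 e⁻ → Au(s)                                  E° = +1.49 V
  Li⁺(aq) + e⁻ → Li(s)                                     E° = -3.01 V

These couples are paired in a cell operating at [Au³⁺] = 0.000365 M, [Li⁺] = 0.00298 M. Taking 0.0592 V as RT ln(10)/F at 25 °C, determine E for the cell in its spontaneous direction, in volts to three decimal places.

Au³⁺/Au is the cathode (higher E°), Li⁺/Li the anode: E°cell = +1.49 − (-3.01) = +4.50 V, n = 3.
Overall: Au³⁺(aq) + 3 Li(s) → Au(s) + 3 Li⁺(aq)
Q = [Li⁺]^3 / ([Au³⁺]); log Q = -4.140.
E = E° − (0.0592/n) log Q = +4.50 − (0.0592/3)(-4.140) = +4.582 V.

+4.582 V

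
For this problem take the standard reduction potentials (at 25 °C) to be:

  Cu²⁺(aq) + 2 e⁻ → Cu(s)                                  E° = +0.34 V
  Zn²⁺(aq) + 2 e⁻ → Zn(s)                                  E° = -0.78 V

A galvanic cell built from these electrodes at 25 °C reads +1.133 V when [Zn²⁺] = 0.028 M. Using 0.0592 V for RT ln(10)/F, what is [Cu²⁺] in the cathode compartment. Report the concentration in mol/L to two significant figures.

Cu²⁺/Cu is the cathode, Zn²⁺/Zn the anode: E°cell = +1.12 V, n = 2.
Overall reaction: Cu²⁺(aq) + Zn(s) → Cu(s) + Zn²⁺(aq); Q = [Zn²⁺]^1/[Cu²⁺]^1.
From E = E° − (0.0592/n) log Q: log Q = (E° − E)·n/0.0592 = (+1.12 − (+1.133))·2/0.0592 = -0.4392.
So 1·log[Cu²⁺] = 1·log(0.028) − log Q = -1.5528 − (-0.4392) = -1.1136; [Cu²⁺] = 10^(-1.1136) ≈ 0.077 M.

0.077 M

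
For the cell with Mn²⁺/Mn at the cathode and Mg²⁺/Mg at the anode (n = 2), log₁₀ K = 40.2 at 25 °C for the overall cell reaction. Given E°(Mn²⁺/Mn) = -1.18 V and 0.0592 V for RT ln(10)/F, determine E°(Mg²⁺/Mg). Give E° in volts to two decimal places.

-2.37 V

E°cell = (0.0592/n)·log K = (0.0592/2)(40.2) = +1.190 V.
Since Mn²⁺/Mn is the cathode and Mg²⁺/Mg the anode, E°cell = E°(Mn²⁺/Mn) − E°(Mg²⁺/Mg).
So E°(Mg²⁺/Mg) = E°(Mn²⁺/Mn) − E°cell = (-1.18) − (+1.190) = -2.37 V.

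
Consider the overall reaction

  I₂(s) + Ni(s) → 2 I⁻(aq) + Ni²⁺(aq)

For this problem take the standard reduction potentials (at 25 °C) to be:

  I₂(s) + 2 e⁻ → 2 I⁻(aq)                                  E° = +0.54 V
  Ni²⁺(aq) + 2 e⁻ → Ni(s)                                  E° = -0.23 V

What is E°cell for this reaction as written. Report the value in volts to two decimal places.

The I₂/I⁻ couple has the higher reduction potential, so it is the cathode; Ni²⁺/Ni is oxidised at the anode.
E°cell = E°(cathode) − E°(anode) = (+0.54) − (-0.23) = +0.77 V.
Since E°cell > 0, the reaction is spontaneous under standard conditions.

+0.77 V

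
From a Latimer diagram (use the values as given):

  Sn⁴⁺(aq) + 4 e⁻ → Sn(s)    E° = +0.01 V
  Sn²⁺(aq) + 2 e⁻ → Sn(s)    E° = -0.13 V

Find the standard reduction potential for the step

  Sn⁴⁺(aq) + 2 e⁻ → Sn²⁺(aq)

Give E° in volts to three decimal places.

Sequential free energies add, so n₃E°₃ = n₁E°₁ + n₂E°₂.
With n₃ = 4, and the known step contributing 2×(-0.13) V, the unknown satisfies 2·E° = 4×(+0.01) − 2×(-0.13) = +0.300.
E° = +0.300 / 2 = +0.150 V.

+0.150 V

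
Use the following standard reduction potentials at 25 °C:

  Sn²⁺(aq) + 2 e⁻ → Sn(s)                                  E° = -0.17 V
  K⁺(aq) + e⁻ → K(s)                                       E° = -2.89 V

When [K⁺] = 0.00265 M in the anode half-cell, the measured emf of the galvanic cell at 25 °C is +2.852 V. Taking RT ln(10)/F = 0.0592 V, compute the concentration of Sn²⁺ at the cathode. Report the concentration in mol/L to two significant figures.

0.20 M

Sn²⁺/Sn is the cathode, K⁺/K the anode: E°cell = +2.72 V, n = 2.
Overall reaction: Sn²⁺(aq) + 2 K(s) → Sn(s) + 2 K⁺(aq); Q = [K⁺]^2/[Sn²⁺]^1.
From E = E° − (0.0592/n) log Q: log Q = (E° − E)·n/0.0592 = (+2.72 − (+2.852))·2/0.0592 = -4.4595.
So 1·log[Sn²⁺] = 2·log(0.00265) − log Q = -5.1535 − (-4.4595) = -0.6940; [Sn²⁺] = 10^(-0.6940) ≈ 0.20 M.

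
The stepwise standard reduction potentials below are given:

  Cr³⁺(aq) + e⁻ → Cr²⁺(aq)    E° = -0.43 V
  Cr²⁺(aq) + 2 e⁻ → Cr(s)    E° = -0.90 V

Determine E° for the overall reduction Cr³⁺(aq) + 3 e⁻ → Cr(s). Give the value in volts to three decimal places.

-0.743 V

Standard free energies of sequential steps add: ΔG°₃ = ΔG°₁ + ΔG°₂, so n₃E°₃ = n₁E°₁ + n₂E°₂.
E°₃ = (1×-0.43 + 2×-0.90) / 3 = (-2.230) / 3 = -0.743 V.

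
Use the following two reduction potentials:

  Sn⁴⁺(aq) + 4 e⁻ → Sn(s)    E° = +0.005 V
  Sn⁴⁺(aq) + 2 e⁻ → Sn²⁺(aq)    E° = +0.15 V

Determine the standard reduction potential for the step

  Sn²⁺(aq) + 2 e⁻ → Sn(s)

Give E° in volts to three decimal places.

Sequential free energies add, so n₃E°₃ = n₁E°₁ + n₂E°₂.
With n₃ = 4, and the known step contributing 2×(+0.15) V, the unknown satisfies 2·E° = 4×(+0.005) − 2×(+0.15) = -0.280.
E° = -0.280 / 2 = -0.140 V.

-0.140 V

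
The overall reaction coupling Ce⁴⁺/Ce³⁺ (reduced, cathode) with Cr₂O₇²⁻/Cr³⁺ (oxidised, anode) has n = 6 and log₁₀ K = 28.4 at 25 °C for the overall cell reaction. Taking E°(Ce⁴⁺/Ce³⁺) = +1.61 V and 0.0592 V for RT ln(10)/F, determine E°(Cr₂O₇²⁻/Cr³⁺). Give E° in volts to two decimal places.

E°cell = (0.0592/n)·log K = (0.0592/6)(28.4) = +0.280 V.
Since Ce⁴⁺/Ce³⁺ is the cathode and Cr₂O₇²⁻/Cr³⁺ the anode, E°cell = E°(Ce⁴⁺/Ce³⁺) − E°(Cr₂O₇²⁻/Cr³⁺).
So E°(Cr₂O₇²⁻/Cr³⁺) = E°(Ce⁴⁺/Ce³⁺) − E°cell = (+1.61) − (+0.280) = +1.33 V.

+1.33 V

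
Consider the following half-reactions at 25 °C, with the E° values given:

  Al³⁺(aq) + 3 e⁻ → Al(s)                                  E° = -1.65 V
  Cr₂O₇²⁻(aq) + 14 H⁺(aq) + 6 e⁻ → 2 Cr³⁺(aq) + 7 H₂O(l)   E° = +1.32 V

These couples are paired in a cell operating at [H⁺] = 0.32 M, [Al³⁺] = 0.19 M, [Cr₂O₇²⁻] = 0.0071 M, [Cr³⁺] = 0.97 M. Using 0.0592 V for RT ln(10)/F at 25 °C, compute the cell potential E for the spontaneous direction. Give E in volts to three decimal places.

+2.895 V

Cr₂O₇²⁻/Cr³⁺ is the cathode (higher E°), Al³⁺/Al the anode: E°cell = +1.32 − (-1.65) = +2.97 V, n = 6.
Overall: Cr₂O₇²⁻(aq) + 14 H⁺(aq) + 2 Al(s) → 2 Cr³⁺(aq) + 7 H₂O(l) + 2 Al³⁺(aq)
Q = [Cr³⁺]^2·[Al³⁺]^2 / ([Cr₂O₇²⁻]·[H⁺]^14); log Q = 7.608.
E = E° − (0.0592/n) log Q = +2.97 − (0.0592/6)(7.608) = +2.895 V.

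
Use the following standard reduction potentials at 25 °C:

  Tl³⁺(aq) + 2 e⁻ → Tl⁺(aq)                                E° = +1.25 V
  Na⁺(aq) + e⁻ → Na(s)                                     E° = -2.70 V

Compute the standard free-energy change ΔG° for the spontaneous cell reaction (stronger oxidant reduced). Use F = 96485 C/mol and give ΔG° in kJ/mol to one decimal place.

-762.2 kJ/mol

Tl³⁺/Tl⁺ (E° = +1.25 V) is the cathode; Na⁺/Na (E° = -2.70 V) is the anode, so E°cell = +3.95 V.
Balancing electrons gives n = 2 (lcm of 2 and 1).
ΔG° = −nFE° = −(2)(96485)(+3.95) = -762,232 J = -762.2 kJ/mol.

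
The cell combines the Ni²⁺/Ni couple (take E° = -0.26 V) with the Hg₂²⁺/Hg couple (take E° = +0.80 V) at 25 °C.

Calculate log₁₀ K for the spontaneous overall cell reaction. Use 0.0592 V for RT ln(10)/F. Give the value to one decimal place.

Cathode: Hg₂²⁺/Hg; anode: Ni²⁺/Ni. E°cell = +1.06 V, n = 2.
log K = nE°cell / 0.0592 = (2)(+1.06) / 0.0592 = 35.8.

35.8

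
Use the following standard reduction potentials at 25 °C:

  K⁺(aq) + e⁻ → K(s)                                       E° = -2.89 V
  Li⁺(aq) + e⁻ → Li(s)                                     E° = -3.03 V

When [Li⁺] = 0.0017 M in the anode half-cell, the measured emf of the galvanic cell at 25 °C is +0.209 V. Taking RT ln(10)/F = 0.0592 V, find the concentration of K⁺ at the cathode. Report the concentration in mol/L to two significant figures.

K⁺/K is the cathode, Li⁺/Li the anode: E°cell = +0.14 V, n = 1.
Overall reaction: K⁺(aq) + Li(s) → K(s) + Li⁺(aq); Q = [Li⁺]^1/[K⁺]^1.
From E = E° − (0.0592/n) log Q: log Q = (E° − E)·n/0.0592 = (+0.14 − (+0.209))·1/0.0592 = -1.1655.
So 1·log[K⁺] = 1·log(0.0017) − log Q = -2.7696 − (-1.1655) = -1.6041; [K⁺] = 10^(-1.6041) ≈ 0.025 M.

0.025 M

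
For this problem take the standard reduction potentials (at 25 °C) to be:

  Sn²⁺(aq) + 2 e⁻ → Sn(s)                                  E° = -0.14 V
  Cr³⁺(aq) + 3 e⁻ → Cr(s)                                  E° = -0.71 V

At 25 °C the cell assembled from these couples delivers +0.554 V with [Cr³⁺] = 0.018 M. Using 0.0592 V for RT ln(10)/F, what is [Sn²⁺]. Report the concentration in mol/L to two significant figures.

0.020 M

Sn²⁺/Sn is the cathode, Cr³⁺/Cr the anode: E°cell = +0.57 V, n = 6.
Overall reaction: 3 Sn²⁺(aq) + 2 Cr(s) → 3 Sn(s) + 2 Cr³⁺(aq); Q = [Cr³⁺]^2/[Sn²⁺]^3.
From E = E° − (0.0592/n) log Q: log Q = (E° − E)·n/0.0592 = (+0.57 − (+0.554))·6/0.0592 = 1.6216.
So 3·log[Sn²⁺] = 2·log(0.018) − log Q = -3.4895 − (1.6216) = -5.1111; log[Sn²⁺] = -5.1111 / 3 = -1.7037; [Sn²⁺] = 10^(-1.7037) ≈ 0.020 M.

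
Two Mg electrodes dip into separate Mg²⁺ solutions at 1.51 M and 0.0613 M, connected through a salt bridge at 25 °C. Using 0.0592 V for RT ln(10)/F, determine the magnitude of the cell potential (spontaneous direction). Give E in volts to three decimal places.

For a concentration cell E°cell = 0. The 1.51 M side is the cathode (reduction is favoured where [Mg²⁺] is higher).
With n = 2, E = −(0.0592/2) log([Mg²⁺]ₐₙ/[Mg²⁺]꜀ₐₜ) = −(0.0592/2) log(0.0613/1.51) = −(0.0592/2)(-1.392) = +0.041 V.

+0.041 V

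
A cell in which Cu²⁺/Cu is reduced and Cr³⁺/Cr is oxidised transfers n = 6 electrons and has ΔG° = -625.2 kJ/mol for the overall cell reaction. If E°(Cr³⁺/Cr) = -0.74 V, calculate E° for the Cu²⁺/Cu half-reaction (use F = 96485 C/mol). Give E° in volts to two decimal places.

+0.34 V

E°cell = −ΔG°/(nF) = −(-625.2×10³)/((6)(96485)) = +1.080 V.
Since Cu²⁺/Cu is the cathode and Cr³⁺/Cr the anode, E°cell = E°(Cu²⁺/Cu) − E°(Cr³⁺/Cr).
So E°(Cu²⁺/Cu) = E°cell + E°(Cr³⁺/Cr) = +1.080 + (-0.74) = +0.34 V.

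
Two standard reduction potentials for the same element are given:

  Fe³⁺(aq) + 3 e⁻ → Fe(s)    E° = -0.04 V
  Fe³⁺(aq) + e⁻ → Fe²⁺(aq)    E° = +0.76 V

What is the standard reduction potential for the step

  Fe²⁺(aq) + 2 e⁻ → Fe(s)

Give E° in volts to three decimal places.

Sequential free energies add, so n₃E°₃ = n₁E°₁ + n₂E°₂.
With n₃ = 3, and the known step contributing 1×(+0.76) V, the unknown satisfies 2·E° = 3×(-0.04) − 1×(+0.76) = -0.880.
E° = -0.880 / 2 = -0.440 V.

-0.440 V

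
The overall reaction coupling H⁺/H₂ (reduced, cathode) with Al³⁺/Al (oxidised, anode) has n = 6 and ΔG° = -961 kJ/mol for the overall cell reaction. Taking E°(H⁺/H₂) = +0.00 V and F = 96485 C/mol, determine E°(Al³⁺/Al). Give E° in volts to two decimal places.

-1.66 V

E°cell = −ΔG°/(nF) = −(-961×10³)/((6)(96485)) = +1.660 V.
Since H⁺/H₂ is the cathode and Al³⁺/Al the anode, E°cell = E°(H⁺/H₂) − E°(Al³⁺/Al).
So E°(Al³⁺/Al) = E°(H⁺/H₂) − E°cell = (+0.00) − (+1.660) = -1.66 V.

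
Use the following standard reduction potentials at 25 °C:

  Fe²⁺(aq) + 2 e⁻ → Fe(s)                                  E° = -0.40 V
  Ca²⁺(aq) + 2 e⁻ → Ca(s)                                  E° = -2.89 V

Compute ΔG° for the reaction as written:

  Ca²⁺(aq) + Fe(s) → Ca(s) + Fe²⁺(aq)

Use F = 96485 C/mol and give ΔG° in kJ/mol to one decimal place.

As written, Ca²⁺/Ca is reduced (cathode) and Fe²⁺/Fe is oxidised (anode), so E°cell = (-2.89) − (-0.40) = -2.49 V.
Balancing electrons gives n = 2.
ΔG° = −nFE° = −(2)(96485)(-2.49) = 480,495 J = +480.5 kJ/mol.

+480.5 kJ/mol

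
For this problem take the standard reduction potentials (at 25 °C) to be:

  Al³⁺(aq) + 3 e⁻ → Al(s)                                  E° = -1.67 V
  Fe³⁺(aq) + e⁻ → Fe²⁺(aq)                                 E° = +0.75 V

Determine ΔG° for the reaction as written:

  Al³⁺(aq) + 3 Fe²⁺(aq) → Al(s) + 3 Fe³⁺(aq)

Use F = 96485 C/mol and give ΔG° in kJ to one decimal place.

As written, Al³⁺/Al is reduced (cathode) and Fe³⁺/Fe²⁺ is oxidised (anode), so E°cell = (-1.67) − (+0.75) = -2.42 V.
Balancing electrons gives n = 3.
ΔG° = −nFE° = −(3)(96485)(-2.42) = 700,481 J = +700.5 kJ.

+700.5 kJ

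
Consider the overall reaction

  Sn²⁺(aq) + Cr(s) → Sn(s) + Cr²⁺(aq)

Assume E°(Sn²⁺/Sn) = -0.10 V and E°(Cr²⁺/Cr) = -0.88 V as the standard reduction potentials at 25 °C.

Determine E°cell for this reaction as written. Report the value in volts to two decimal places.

The Sn²⁺/Sn couple has the higher reduction potential, so it is the cathode; Cr²⁺/Cr is oxidised at the anode.
E°cell = E°(cathode) − E°(anode) = (-0.10) − (-0.88) = +0.78 V.
Since E°cell > 0, the reaction is spontaneous under standard conditions.

+0.78 V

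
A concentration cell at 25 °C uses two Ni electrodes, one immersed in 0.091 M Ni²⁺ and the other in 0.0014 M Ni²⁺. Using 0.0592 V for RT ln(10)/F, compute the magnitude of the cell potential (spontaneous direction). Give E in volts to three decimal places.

+0.054 V

For a concentration cell E°cell = 0. The 0.091 M side is the cathode (reduction is favoured where [Ni²⁺] is higher).
With n = 2, E = −(0.0592/2) log([Ni²⁺]ₐₙ/[Ni²⁺]꜀ₐₜ) = −(0.0592/2) log(0.0014/0.091) = −(0.0592/2)(-1.813) = +0.054 V.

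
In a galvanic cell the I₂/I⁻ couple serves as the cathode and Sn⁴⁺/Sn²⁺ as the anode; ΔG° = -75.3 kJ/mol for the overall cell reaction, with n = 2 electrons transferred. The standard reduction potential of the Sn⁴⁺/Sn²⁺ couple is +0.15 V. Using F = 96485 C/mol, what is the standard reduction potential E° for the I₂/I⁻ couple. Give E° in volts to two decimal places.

+0.54 V

E°cell = −ΔG°/(nF) = −(-75.3×10³)/((2)(96485)) = +0.390 V.
Since I₂/I⁻ is the cathode and Sn⁴⁺/Sn²⁺ the anode, E°cell = E°(I₂/I⁻) − E°(Sn⁴⁺/Sn²⁺).
So E°(I₂/I⁻) = E°cell + E°(Sn⁴⁺/Sn²⁺) = +0.390 + (+0.15) = +0.54 V.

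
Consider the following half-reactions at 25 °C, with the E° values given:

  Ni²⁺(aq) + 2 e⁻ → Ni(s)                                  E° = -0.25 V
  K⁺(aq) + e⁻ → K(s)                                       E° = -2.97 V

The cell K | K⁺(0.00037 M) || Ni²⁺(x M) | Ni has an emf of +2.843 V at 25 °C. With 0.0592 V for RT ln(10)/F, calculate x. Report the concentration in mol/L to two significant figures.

0.0020 M

Ni²⁺/Ni is the cathode, K⁺/K the anode: E°cell = +2.72 V, n = 2.
Overall reaction: Ni²⁺(aq) + 2 K(s) → Ni(s) + 2 K⁺(aq); Q = [K⁺]^2/[Ni²⁺]^1.
From E = E° − (0.0592/n) log Q: log Q = (E° − E)·n/0.0592 = (+2.72 − (+2.843))·2/0.0592 = -4.1554.
So 1·log[Ni²⁺] = 2·log(0.00037) − log Q = -6.8636 − (-4.1554) = -2.7082; [Ni²⁺] = 10^(-2.7082) ≈ 0.0020 M.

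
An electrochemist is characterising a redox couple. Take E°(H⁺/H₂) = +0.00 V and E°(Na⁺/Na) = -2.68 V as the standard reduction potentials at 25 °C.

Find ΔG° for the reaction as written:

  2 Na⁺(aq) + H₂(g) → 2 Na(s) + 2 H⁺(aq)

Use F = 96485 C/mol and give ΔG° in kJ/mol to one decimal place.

+517.2 kJ/mol

As written, Na⁺/Na is reduced (cathode) and H⁺/H₂ is oxidised (anode), so E°cell = (-2.68) − (+0.00) = -2.68 V.
Balancing electrons gives n = 2.
ΔG° = −nFE° = −(2)(96485)(-2.68) = 517,160 J = +517.2 kJ/mol.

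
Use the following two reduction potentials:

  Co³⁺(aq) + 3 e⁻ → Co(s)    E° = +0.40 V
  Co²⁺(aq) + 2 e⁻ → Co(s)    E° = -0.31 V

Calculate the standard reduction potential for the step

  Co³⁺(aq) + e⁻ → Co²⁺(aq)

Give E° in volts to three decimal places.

Sequential free energies add, so n₃E°₃ = n₁E°₁ + n₂E°₂.
With n₃ = 3, and the known step contributing 2×(-0.31) V, the unknown satisfies 1·E° = 3×(+0.40) − 2×(-0.31) = +1.820.
E° = +1.820 / 1 = +1.820 V.

+1.820 V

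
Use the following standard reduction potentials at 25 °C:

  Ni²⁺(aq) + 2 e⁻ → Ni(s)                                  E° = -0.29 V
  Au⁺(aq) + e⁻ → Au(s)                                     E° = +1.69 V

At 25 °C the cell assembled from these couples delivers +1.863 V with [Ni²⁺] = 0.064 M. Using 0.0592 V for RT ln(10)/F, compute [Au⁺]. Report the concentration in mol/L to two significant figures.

Au⁺/Au is the cathode, Ni²⁺/Ni the anode: E°cell = +1.98 V, n = 2.
Overall reaction: 2 Au⁺(aq) + Ni(s) → 2 Au(s) + Ni²⁺(aq); Q = [Ni²⁺]^1/[Au⁺]^2.
From E = E° − (0.0592/n) log Q: log Q = (E° − E)·n/0.0592 = (+1.98 − (+1.863))·2/0.0592 = 3.9527.
So 2·log[Au⁺] = 1·log(0.064) − log Q = -1.1938 − (3.9527) = -5.1465; log[Au⁺] = -5.1465 / 2 = -2.5732; [Au⁺] = 10^(-2.5732) ≈ 0.0027 M.

0.0027 M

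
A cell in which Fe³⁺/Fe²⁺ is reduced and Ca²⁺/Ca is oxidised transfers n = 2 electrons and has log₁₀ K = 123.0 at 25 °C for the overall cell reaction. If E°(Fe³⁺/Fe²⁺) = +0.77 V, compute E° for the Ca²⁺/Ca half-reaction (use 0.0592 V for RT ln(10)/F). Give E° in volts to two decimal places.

-2.87 V

E°cell = (0.0592/n)·log K = (0.0592/2)(123.0) = +3.641 V.
Since Fe³⁺/Fe²⁺ is the cathode and Ca²⁺/Ca the anode, E°cell = E°(Fe³⁺/Fe²⁺) − E°(Ca²⁺/Ca).
So E°(Ca²⁺/Ca) = E°(Fe³⁺/Fe²⁺) − E°cell = (+0.77) − (+3.641) = -2.87 V.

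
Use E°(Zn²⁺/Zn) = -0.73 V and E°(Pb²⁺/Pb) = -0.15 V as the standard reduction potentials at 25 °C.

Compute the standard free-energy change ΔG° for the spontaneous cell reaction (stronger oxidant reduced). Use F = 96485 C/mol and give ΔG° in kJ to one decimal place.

Pb²⁺/Pb (E° = -0.15 V) is the cathode; Zn²⁺/Zn (E° = -0.73 V) is the anode, so E°cell = +0.58 V.
Balancing electrons gives n = 2 (lcm of 2 and 2).
ΔG° = −nFE° = −(2)(96485)(+0.58) = -111,923 J = -111.9 kJ.

-111.9 kJ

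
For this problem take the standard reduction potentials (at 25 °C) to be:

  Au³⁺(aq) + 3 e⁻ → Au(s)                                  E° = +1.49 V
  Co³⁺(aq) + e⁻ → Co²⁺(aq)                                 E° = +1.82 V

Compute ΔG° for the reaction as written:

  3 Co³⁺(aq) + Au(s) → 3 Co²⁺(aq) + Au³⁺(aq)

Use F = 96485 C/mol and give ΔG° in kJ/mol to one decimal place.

As written, Co³⁺/Co²⁺ is reduced (cathode) and Au³⁺/Au is oxidised (anode), so E°cell = (+1.82) − (+1.49) = +0.33 V.
Balancing electrons gives n = 3.
ΔG° = −nFE° = −(3)(96485)(+0.33) = -95,520 J = -95.5 kJ/mol.

-95.5 kJ/mol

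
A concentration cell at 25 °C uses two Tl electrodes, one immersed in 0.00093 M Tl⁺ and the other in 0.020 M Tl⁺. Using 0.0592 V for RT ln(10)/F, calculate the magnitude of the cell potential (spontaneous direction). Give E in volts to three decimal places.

+0.079 V

For a concentration cell E°cell = 0. The 0.020 M side is the cathode (reduction is favoured where [Tl⁺] is higher).
With n = 1, E = −(0.0592/1) log([Tl⁺]ₐₙ/[Tl⁺]꜀ₐₜ) = −(0.0592/1) log(0.00093/0.02) = −(0.0592/1)(-1.333) = +0.079 V.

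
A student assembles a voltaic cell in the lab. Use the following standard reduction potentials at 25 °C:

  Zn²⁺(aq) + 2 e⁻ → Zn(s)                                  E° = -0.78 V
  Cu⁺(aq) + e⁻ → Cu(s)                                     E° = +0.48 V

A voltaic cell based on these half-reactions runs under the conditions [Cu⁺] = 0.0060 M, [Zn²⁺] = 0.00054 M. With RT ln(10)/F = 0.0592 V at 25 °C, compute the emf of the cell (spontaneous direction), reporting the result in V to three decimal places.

+1.225 V

Cu⁺/Cu is the cathode (higher E°), Zn²⁺/Zn the anode: E°cell = +0.48 − (-0.78) = +1.26 V, n = 2.
Overall: 2 Cu⁺(aq) + Zn(s) → 2 Cu(s) + Zn²⁺(aq)
Q = [Zn²⁺] / ([Cu⁺]^2); log Q = 1.176.
E = E° − (0.0592/n) log Q = +1.26 − (0.0592/2)(1.176) = +1.225 V.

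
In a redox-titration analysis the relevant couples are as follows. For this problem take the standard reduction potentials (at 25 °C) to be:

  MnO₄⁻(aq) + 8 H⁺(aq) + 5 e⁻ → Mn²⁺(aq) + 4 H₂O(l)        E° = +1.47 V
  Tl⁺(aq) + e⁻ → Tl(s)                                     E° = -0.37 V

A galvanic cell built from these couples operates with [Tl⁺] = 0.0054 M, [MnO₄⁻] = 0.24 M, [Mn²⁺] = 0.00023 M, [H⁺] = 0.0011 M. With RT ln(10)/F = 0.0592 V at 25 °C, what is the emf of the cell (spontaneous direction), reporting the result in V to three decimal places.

MnO₄⁻/Mn²⁺ is the cathode (higher E°), Tl⁺/Tl the anode: E°cell = +1.47 − (-0.37) = +1.84 V, n = 5.
Overall: MnO₄⁻(aq) + 8 H⁺(aq) + 5 Tl(s) → Mn²⁺(aq) + 4 H₂O(l) + 5 Tl⁺(aq)
Q = [Mn²⁺]·[Tl⁺]^5 / ([MnO₄⁻]·[H⁺]^8); log Q = 9.312.
E = E° − (0.0592/n) log Q = +1.84 − (0.0592/5)(9.312) = +1.730 V.

+1.730 V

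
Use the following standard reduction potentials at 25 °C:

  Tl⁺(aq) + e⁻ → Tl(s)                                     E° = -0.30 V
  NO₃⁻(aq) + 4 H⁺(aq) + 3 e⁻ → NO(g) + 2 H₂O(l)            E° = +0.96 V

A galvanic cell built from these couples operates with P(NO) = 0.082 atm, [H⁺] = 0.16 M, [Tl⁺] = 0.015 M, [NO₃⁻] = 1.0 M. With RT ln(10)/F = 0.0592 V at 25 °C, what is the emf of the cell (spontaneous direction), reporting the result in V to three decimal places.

+1.327 V

NO₃⁻/NO is the cathode (higher E°), Tl⁺/Tl the anode: E°cell = +0.96 − (-0.30) = +1.26 V, n = 3.
Overall: NO₃⁻(aq) + 4 H⁺(aq) + 3 Tl(s) → NO(g) + 2 H₂O(l) + 3 Tl⁺(aq)
Q = P(NO)·[Tl⁺]^3 / ([NO₃⁻]·[H⁺]^4); log Q = -3.374.
E = E° − (0.0592/n) log Q = +1.26 − (0.0592/3)(-3.374) = +1.327 V.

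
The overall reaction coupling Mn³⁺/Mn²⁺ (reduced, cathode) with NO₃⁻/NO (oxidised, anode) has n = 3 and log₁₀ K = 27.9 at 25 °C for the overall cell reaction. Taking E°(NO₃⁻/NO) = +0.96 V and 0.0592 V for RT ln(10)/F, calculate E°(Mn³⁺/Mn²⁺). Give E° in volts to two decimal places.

E°cell = (0.0592/n)·log K = (0.0592/3)(27.9) = +0.551 V.
Since Mn³⁺/Mn²⁺ is the cathode and NO₃⁻/NO the anode, E°cell = E°(Mn³⁺/Mn²⁺) − E°(NO₃⁻/NO).
So E°(Mn³⁺/Mn²⁺) = E°cell + E°(NO₃⁻/NO) = +0.551 + (+0.96) = +1.51 V.

+1.51 V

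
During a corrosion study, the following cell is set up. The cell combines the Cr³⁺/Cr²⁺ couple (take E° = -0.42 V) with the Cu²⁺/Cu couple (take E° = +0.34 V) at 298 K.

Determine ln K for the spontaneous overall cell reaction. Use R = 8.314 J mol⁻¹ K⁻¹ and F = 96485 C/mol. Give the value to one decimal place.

Cathode: Cu²⁺/Cu; anode: Cr³⁺/Cr²⁺. E°cell = (+0.34) − (-0.42) = +0.76 V, with n = 2.
ΔG° = −nFE° = −RT ln K, so ln K = nFE°/(RT) = (2)(96485)(+0.76) / ((8.314)(298)) = 59.194.

59.2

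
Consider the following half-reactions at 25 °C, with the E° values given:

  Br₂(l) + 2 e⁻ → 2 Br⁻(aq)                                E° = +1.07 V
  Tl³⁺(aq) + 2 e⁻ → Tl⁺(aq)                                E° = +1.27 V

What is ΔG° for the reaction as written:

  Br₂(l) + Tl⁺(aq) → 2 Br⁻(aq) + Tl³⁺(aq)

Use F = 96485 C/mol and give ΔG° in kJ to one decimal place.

+38.6 kJ

As written, Br₂/Br⁻ is reduced (cathode) and Tl³⁺/Tl⁺ is oxidised (anode), so E°cell = (+1.07) − (+1.27) = -0.20 V.
Balancing electrons gives n = 2.
ΔG° = −nFE° = −(2)(96485)(-0.20) = 38,594 J = +38.6 kJ.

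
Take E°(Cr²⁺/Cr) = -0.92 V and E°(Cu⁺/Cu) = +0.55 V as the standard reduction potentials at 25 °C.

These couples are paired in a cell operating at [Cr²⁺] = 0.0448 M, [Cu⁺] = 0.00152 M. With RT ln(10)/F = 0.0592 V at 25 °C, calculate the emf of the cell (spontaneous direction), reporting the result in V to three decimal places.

Cu⁺/Cu is the cathode (higher E°), Cr²⁺/Cr the anode: E°cell = +0.55 − (-0.92) = +1.47 V, n = 2.
Overall: 2 Cu⁺(aq) + Cr(s) → 2 Cu(s) + Cr²⁺(aq)
Q = [Cr²⁺] / ([Cu⁺]^2); log Q = 4.288.
E = E° − (0.0592/n) log Q = +1.47 − (0.0592/2)(4.288) = +1.343 V.

+1.343 V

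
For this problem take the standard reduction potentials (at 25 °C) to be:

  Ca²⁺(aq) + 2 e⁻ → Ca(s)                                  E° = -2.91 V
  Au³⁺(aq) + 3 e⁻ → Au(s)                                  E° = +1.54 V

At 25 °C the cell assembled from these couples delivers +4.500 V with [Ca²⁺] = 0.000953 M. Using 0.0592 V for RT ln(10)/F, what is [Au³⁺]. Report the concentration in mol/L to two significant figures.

Au³⁺/Au is the cathode, Ca²⁺/Ca the anode: E°cell = +4.45 V, n = 6.
Overall reaction: 2 Au³⁺(aq) + 3 Ca(s) → 2 Au(s) + 3 Ca²⁺(aq); Q = [Ca²⁺]^3/[Au³⁺]^2.
From E = E° − (0.0592/n) log Q: log Q = (E° − E)·n/0.0592 = (+4.45 − (+4.500))·6/0.0592 = -5.0676.
So 2·log[Au³⁺] = 3·log(0.000953) − log Q = -9.0627 − (-5.0676) = -3.9951; log[Au³⁺] = -3.9951 / 2 = -1.9975; [Au³⁺] = 10^(-1.9975) ≈ 0.010 M.

0.010 M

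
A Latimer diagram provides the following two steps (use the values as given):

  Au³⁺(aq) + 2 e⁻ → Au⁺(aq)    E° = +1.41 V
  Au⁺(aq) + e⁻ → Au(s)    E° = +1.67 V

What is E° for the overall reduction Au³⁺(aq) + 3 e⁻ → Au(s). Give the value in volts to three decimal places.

Since ΔG° = −nFE° is additive over sequential reductions, n₃E°₃ = n₁E°₁ + n₂E°₂.
E°₃ = (2×+1.41 + 1×+1.67) / 3 = (+4.490) / 3 = +1.497 V.

+1.497 V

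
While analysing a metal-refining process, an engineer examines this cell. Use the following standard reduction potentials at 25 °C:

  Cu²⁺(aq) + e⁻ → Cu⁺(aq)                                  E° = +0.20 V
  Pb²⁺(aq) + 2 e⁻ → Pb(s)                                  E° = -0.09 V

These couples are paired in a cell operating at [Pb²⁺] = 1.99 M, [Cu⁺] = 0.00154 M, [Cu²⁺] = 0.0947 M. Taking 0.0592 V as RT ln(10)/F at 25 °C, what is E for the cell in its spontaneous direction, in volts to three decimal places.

Cu²⁺/Cu⁺ is the cathode (higher E°), Pb²⁺/Pb the anode: E°cell = +0.20 − (-0.09) = +0.29 V, n = 2.
Overall: 2 Cu²⁺(aq) + Pb(s) → 2 Cu⁺(aq) + Pb²⁺(aq)
Q = [Cu⁺]^2·[Pb²⁺] / ([Cu²⁺]^2); log Q = -3.279.
E = E° − (0.0592/n) log Q = +0.29 − (0.0592/2)(-3.279) = +0.387 V.

+0.387 V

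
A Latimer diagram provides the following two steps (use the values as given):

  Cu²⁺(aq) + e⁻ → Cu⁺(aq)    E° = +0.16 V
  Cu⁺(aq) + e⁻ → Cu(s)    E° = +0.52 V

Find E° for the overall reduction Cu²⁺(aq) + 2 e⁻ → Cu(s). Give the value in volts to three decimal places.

+0.340 V

Standard free energies of sequential steps add: ΔG°₃ = ΔG°₁ + ΔG°₂, so n₃E°₃ = n₁E°₁ + n₂E°₂.
E°₃ = (1×+0.16 + 1×+0.52) / 2 = (+0.680) / 2 = +0.340 V.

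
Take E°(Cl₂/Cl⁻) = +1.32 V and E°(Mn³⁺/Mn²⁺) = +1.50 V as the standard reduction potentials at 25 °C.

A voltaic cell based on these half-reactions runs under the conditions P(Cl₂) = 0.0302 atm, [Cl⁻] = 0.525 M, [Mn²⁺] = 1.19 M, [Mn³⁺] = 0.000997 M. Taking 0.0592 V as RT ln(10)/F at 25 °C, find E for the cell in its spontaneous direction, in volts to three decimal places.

Mn³⁺/Mn²⁺ is the cathode (higher E°), Cl₂/Cl⁻ the anode: E°cell = +1.50 − (+1.32) = +0.18 V, n = 2.
Overall: 2 Mn³⁺(aq) + 2 Cl⁻(aq) → 2 Mn²⁺(aq) + Cl₂(g)
Q = [Mn²⁺]^2·P(Cl₂) / ([Mn³⁺]^2·[Cl⁻]^2); log Q = 5.193.
E = E° − (0.0592/n) log Q = +0.18 − (0.0592/2)(5.193) = +0.026 V.

+0.026 V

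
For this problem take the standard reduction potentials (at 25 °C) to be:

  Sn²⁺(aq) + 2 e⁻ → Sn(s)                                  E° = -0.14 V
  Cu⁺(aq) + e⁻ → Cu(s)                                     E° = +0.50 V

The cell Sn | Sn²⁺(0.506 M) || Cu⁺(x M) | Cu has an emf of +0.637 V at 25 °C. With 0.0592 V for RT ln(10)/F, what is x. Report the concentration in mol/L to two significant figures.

0.63 M

Cu⁺/Cu is the cathode, Sn²⁺/Sn the anode: E°cell = +0.64 V, n = 2.
Overall reaction: 2 Cu⁺(aq) + Sn(s) → 2 Cu(s) + Sn²⁺(aq); Q = [Sn²⁺]^1/[Cu⁺]^2.
From E = E° − (0.0592/n) log Q: log Q = (E° − E)·n/0.0592 = (+0.64 − (+0.637))·2/0.0592 = 0.1014.
So 2·log[Cu⁺] = 1·log(0.506) − log Q = -0.2958 − (0.1014) = -0.3972; log[Cu⁺] = -0.3972 / 2 = -0.1986; [Cu⁺] = 10^(-0.1986) ≈ 0.63 M.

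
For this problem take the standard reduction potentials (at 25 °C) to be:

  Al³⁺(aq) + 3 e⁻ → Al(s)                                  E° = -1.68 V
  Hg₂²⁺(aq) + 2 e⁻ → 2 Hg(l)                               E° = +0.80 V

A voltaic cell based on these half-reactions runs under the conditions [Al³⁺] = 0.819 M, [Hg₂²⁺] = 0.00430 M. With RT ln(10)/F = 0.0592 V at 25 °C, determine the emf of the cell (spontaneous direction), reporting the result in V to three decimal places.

+2.412 V

Hg₂²⁺/Hg is the cathode (higher E°), Al³⁺/Al the anode: E°cell = +0.80 − (-1.68) = +2.48 V, n = 6.
Overall: 3 Hg₂²⁺(aq) + 2 Al(s) → 6 Hg(l) + 2 Al³⁺(aq)
Q = [Al³⁺]^2 / ([Hg₂²⁺]^3); log Q = 6.926.
E = E° − (0.0592/n) log Q = +2.48 − (0.0592/6)(6.926) = +2.412 V.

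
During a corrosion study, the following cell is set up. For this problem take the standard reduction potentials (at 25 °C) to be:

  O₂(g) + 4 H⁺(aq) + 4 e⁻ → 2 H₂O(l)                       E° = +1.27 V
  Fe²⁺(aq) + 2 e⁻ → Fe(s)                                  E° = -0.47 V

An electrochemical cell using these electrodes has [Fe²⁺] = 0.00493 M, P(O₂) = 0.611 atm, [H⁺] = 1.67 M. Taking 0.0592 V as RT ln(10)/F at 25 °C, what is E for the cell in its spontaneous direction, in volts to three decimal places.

O₂/H₂O is the cathode (higher E°), Fe²⁺/Fe the anode: E°cell = +1.27 − (-0.47) = +1.74 V, n = 4.
Overall: O₂(g) + 4 H⁺(aq) + 2 Fe(s) → 2 H₂O(l) + 2 Fe²⁺(aq)
Q = [Fe²⁺]^2 / (P(O₂)·[H⁺]^4); log Q = -5.291.
E = E° − (0.0592/n) log Q = +1.74 − (0.0592/4)(-5.291) = +1.818 V.

+1.818 V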